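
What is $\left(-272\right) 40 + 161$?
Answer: $-10719$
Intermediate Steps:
$\left(-272\right) 40 + 161 = -10880 + 161 = -10719$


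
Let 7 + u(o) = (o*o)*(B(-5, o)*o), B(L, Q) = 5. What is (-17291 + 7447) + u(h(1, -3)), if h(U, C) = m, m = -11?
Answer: -16506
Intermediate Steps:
h(U, C) = -11
u(o) = -7 + 5*o³ (u(o) = -7 + (o*o)*(5*o) = -7 + o²*(5*o) = -7 + 5*o³)
(-17291 + 7447) + u(h(1, -3)) = (-17291 + 7447) + (-7 + 5*(-11)³) = -9844 + (-7 + 5*(-1331)) = -9844 + (-7 - 6655) = -9844 - 6662 = -16506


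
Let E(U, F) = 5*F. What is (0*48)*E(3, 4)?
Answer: 0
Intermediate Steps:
(0*48)*E(3, 4) = (0*48)*(5*4) = 0*20 = 0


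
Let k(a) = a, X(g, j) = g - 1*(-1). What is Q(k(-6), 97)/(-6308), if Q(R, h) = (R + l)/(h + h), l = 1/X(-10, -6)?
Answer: 55/11013768 ≈ 4.9938e-6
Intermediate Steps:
X(g, j) = 1 + g (X(g, j) = g + 1 = 1 + g)
l = -⅑ (l = 1/(1 - 10) = 1/(-9) = -⅑ ≈ -0.11111)
Q(R, h) = (-⅑ + R)/(2*h) (Q(R, h) = (R - ⅑)/(h + h) = (-⅑ + R)/((2*h)) = (-⅑ + R)*(1/(2*h)) = (-⅑ + R)/(2*h))
Q(k(-6), 97)/(-6308) = ((1/18)*(-1 + 9*(-6))/97)/(-6308) = ((1/18)*(1/97)*(-1 - 54))*(-1/6308) = ((1/18)*(1/97)*(-55))*(-1/6308) = -55/1746*(-1/6308) = 55/11013768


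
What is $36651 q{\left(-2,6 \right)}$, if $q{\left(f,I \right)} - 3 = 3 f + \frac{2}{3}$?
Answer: $-85519$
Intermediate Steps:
$q{\left(f,I \right)} = \frac{11}{3} + 3 f$ ($q{\left(f,I \right)} = 3 + \left(3 f + \frac{2}{3}\right) = 3 + \left(\frac{2}{3} + 3 f\right) = \frac{11}{3} + 3 f$)
$36651 q{\left(-2,6 \right)} = 36651 \left(\frac{11}{3} + 3 \left(-2\right)\right) = 36651 \left(\frac{11}{3} - 6\right) = 36651 \left(- \frac{7}{3}\right) = -85519$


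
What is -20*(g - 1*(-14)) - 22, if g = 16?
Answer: -622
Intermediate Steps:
-20*(g - 1*(-14)) - 22 = -20*(16 - 1*(-14)) - 22 = -20*(16 + 14) - 22 = -20*30 - 22 = -600 - 22 = -622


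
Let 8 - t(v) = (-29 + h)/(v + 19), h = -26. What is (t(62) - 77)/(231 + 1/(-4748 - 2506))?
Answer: -4460404/15081057 ≈ -0.29576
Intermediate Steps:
t(v) = 8 + 55/(19 + v) (t(v) = 8 - (-29 - 26)/(v + 19) = 8 - (-55)/(19 + v) = 8 + 55/(19 + v))
(t(62) - 77)/(231 + 1/(-4748 - 2506)) = ((207 + 8*62)/(19 + 62) - 77)/(231 + 1/(-4748 - 2506)) = ((207 + 496)/81 - 77)/(231 + 1/(-7254)) = ((1/81)*703 - 77)/(231 - 1/7254) = (703/81 - 77)/(1675673/7254) = -5534/81*7254/1675673 = -4460404/15081057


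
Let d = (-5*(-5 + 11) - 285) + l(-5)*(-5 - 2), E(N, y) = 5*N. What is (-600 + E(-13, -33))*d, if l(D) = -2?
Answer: 200165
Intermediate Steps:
d = -301 (d = (-5*(-5 + 11) - 285) - 2*(-5 - 2) = (-5*6 - 285) - 2*(-7) = (-30 - 285) + 14 = -315 + 14 = -301)
(-600 + E(-13, -33))*d = (-600 + 5*(-13))*(-301) = (-600 - 65)*(-301) = -665*(-301) = 200165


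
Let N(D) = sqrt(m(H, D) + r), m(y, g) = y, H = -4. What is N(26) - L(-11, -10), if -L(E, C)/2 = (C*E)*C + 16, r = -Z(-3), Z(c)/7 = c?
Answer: -2168 + sqrt(17) ≈ -2163.9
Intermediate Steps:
Z(c) = 7*c
r = 21 (r = -7*(-3) = -1*(-21) = 21)
L(E, C) = -32 - 2*E*C**2 (L(E, C) = -2*((C*E)*C + 16) = -2*(E*C**2 + 16) = -2*(16 + E*C**2) = -32 - 2*E*C**2)
N(D) = sqrt(17) (N(D) = sqrt(-4 + 21) = sqrt(17))
N(26) - L(-11, -10) = sqrt(17) - (-32 - 2*(-11)*(-10)**2) = sqrt(17) - (-32 - 2*(-11)*100) = sqrt(17) - (-32 + 2200) = sqrt(17) - 1*2168 = sqrt(17) - 2168 = -2168 + sqrt(17)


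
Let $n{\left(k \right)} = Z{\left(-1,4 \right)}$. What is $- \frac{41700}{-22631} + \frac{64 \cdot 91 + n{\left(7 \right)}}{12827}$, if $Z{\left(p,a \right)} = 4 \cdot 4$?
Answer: $\frac{667050940}{290287837} \approx 2.2979$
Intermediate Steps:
$Z{\left(p,a \right)} = 16$
$n{\left(k \right)} = 16$
$- \frac{41700}{-22631} + \frac{64 \cdot 91 + n{\left(7 \right)}}{12827} = - \frac{41700}{-22631} + \frac{64 \cdot 91 + 16}{12827} = \left(-41700\right) \left(- \frac{1}{22631}\right) + \left(5824 + 16\right) \frac{1}{12827} = \frac{41700}{22631} + 5840 \cdot \frac{1}{12827} = \frac{41700}{22631} + \frac{5840}{12827} = \frac{667050940}{290287837}$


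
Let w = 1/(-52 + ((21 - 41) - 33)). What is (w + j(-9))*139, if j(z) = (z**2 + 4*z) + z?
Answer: 525281/105 ≈ 5002.7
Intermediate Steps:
w = -1/105 (w = 1/(-52 + (-20 - 33)) = 1/(-52 - 53) = 1/(-105) = -1/105 ≈ -0.0095238)
j(z) = z**2 + 5*z
(w + j(-9))*139 = (-1/105 - 9*(5 - 9))*139 = (-1/105 - 9*(-4))*139 = (-1/105 + 36)*139 = (3779/105)*139 = 525281/105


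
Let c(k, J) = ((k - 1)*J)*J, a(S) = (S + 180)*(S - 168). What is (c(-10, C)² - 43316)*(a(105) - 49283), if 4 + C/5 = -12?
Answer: -333239373598792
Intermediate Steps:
C = -80 (C = -20 + 5*(-12) = -20 - 60 = -80)
a(S) = (-168 + S)*(180 + S) (a(S) = (180 + S)*(-168 + S) = (-168 + S)*(180 + S))
c(k, J) = J²*(-1 + k) (c(k, J) = ((-1 + k)*J)*J = (J*(-1 + k))*J = J²*(-1 + k))
(c(-10, C)² - 43316)*(a(105) - 49283) = (((-80)²*(-1 - 10))² - 43316)*((-30240 + 105² + 12*105) - 49283) = ((6400*(-11))² - 43316)*((-30240 + 11025 + 1260) - 49283) = ((-70400)² - 43316)*(-17955 - 49283) = (4956160000 - 43316)*(-67238) = 4956116684*(-67238) = -333239373598792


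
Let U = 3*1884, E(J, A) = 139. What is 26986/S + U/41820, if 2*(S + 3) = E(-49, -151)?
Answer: 188155063/463505 ≈ 405.94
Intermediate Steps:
U = 5652
S = 133/2 (S = -3 + (½)*139 = -3 + 139/2 = 133/2 ≈ 66.500)
26986/S + U/41820 = 26986/(133/2) + 5652/41820 = 26986*(2/133) + 5652*(1/41820) = 53972/133 + 471/3485 = 188155063/463505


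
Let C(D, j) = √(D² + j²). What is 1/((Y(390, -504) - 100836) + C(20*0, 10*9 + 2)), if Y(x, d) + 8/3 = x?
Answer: -3/301070 ≈ -9.9645e-6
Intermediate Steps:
Y(x, d) = -8/3 + x
1/((Y(390, -504) - 100836) + C(20*0, 10*9 + 2)) = 1/(((-8/3 + 390) - 100836) + √((20*0)² + (10*9 + 2)²)) = 1/((1162/3 - 100836) + √(0² + (90 + 2)²)) = 1/(-301346/3 + √(0 + 92²)) = 1/(-301346/3 + √(0 + 8464)) = 1/(-301346/3 + √8464) = 1/(-301346/3 + 92) = 1/(-301070/3) = -3/301070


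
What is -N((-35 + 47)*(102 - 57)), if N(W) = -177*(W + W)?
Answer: 191160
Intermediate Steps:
N(W) = -354*W
-N((-35 + 47)*(102 - 57)) = -(-354)*(-35 + 47)*(102 - 57) = -(-354)*12*45 = -(-354)*540 = -1*(-191160) = 191160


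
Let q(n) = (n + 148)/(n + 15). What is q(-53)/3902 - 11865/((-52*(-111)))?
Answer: -3859305/1876862 ≈ -2.0563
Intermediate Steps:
q(n) = (148 + n)/(15 + n)
q(-53)/3902 - 11865/((-52*(-111))) = ((148 - 53)/(15 - 53))/3902 - 11865/((-52*(-111))) = (95/(-38))*(1/3902) - 11865/5772 = -1/38*95*(1/3902) - 11865*1/5772 = -5/2*1/3902 - 3955/1924 = -5/7804 - 3955/1924 = -3859305/1876862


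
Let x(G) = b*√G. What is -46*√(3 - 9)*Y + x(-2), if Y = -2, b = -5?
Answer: I*(-5*√2 + 92*√6) ≈ 218.28*I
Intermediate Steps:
x(G) = -5*√G
-46*√(3 - 9)*Y + x(-2) = -46*√(3 - 9)*(-2) - 5*I*√2 = -46*√(-6)*(-2) - 5*I*√2 = -46*I*√6*(-2) - 5*I*√2 = -(-92)*I*√6 - 5*I*√2 = 92*I*√6 - 5*I*√2 = -5*I*√2 + 92*I*√6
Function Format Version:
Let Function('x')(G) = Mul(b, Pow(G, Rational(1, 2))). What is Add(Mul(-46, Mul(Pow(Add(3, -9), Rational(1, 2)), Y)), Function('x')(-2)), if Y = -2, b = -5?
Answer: Mul(I, Add(Mul(-5, Pow(2, Rational(1, 2))), Mul(92, Pow(6, Rational(1, 2))))) ≈ Mul(218.28, I)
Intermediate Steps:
Function('x')(G) = Mul(-5, Pow(G, Rational(1, 2)))
Add(Mul(-46, Mul(Pow(Add(3, -9), Rational(1, 2)), Y)), Function('x')(-2)) = Add(Mul(-46, Mul(Pow(Add(3, -9), Rational(1, 2)), -2)), Mul(-5, Pow(-2, Rational(1, 2)))) = Add(Mul(-46, Mul(Pow(-6, Rational(1, 2)), -2)), Mul(-5, Mul(I, Pow(2, Rational(1, 2))))) = Add(Mul(-46, Mul(Mul(I, Pow(6, Rational(1, 2))), -2)), Mul(-5, I, Pow(2, Rational(1, 2)))) = Add(Mul(-46, Mul(-2, I, Pow(6, Rational(1, 2)))), Mul(-5, I, Pow(2, Rational(1, 2)))) = Add(Mul(92, I, Pow(6, Rational(1, 2))), Mul(-5, I, Pow(2, Rational(1, 2)))) = Add(Mul(-5, I, Pow(2, Rational(1, 2))), Mul(92, I, Pow(6, Rational(1, 2))))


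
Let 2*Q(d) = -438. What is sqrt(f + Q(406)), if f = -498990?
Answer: I*sqrt(499209) ≈ 706.55*I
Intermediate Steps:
Q(d) = -219 (Q(d) = (1/2)*(-438) = -219)
sqrt(f + Q(406)) = sqrt(-498990 - 219) = sqrt(-499209) = I*sqrt(499209)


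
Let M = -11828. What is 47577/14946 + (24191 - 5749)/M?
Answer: 11962776/7365887 ≈ 1.6241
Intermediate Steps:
47577/14946 + (24191 - 5749)/M = 47577/14946 + (24191 - 5749)/(-11828) = 47577*(1/14946) + 18442*(-1/11828) = 15859/4982 - 9221/5914 = 11962776/7365887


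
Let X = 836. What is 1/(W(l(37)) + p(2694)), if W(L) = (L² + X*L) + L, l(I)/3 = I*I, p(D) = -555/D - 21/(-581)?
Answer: 74534/1513413453611 ≈ 4.9249e-8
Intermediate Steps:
p(D) = 3/83 - 555/D (p(D) = -555/D - 21*(-1/581) = -555/D + 3/83 = 3/83 - 555/D)
l(I) = 3*I² (l(I) = 3*(I*I) = 3*I²)
W(L) = L² + 837*L (W(L) = (L² + 836*L) + L = L² + 837*L)
1/(W(l(37)) + p(2694)) = 1/((3*37²)*(837 + 3*37²) + (3/83 - 555/2694)) = 1/((3*1369)*(837 + 3*1369) + (3/83 - 555*1/2694)) = 1/(4107*(837 + 4107) + (3/83 - 185/898)) = 1/(4107*4944 - 12661/74534) = 1/(20305008 - 12661/74534) = 1/(1513413453611/74534) = 74534/1513413453611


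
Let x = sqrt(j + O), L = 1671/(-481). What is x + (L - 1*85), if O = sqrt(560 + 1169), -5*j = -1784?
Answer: -42556/481 + sqrt(8920 + 25*sqrt(1729))/5 ≈ -68.515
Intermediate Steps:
j = 1784/5 (j = -1/5*(-1784) = 1784/5 ≈ 356.80)
L = -1671/481 (L = 1671*(-1/481) = -1671/481 ≈ -3.4740)
O = sqrt(1729) ≈ 41.581
x = sqrt(1784/5 + sqrt(1729)) ≈ 19.960
x + (L - 1*85) = sqrt(8920 + 25*sqrt(1729))/5 + (-1671/481 - 1*85) = sqrt(8920 + 25*sqrt(1729))/5 + (-1671/481 - 85) = sqrt(8920 + 25*sqrt(1729))/5 - 42556/481 = -42556/481 + sqrt(8920 + 25*sqrt(1729))/5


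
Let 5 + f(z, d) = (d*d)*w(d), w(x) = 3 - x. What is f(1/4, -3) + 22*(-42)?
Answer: -875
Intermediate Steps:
f(z, d) = -5 + d²*(3 - d) (f(z, d) = -5 + (d*d)*(3 - d) = -5 + d²*(3 - d))
f(1/4, -3) + 22*(-42) = (-5 + (-3)²*(3 - 1*(-3))) + 22*(-42) = (-5 + 9*(3 + 3)) - 924 = (-5 + 9*6) - 924 = (-5 + 54) - 924 = 49 - 924 = -875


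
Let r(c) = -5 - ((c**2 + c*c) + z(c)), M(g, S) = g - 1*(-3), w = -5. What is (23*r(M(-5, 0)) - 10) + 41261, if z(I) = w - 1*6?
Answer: 41205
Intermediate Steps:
z(I) = -11 (z(I) = -5 - 1*6 = -5 - 6 = -11)
M(g, S) = 3 + g (M(g, S) = g + 3 = 3 + g)
r(c) = 6 - 2*c**2 (r(c) = -5 - ((c**2 + c*c) - 11) = -5 - ((c**2 + c**2) - 11) = -5 - (2*c**2 - 11) = -5 - (-11 + 2*c**2) = -5 + (11 - 2*c**2) = 6 - 2*c**2)
(23*r(M(-5, 0)) - 10) + 41261 = (23*(6 - 2*(3 - 5)**2) - 10) + 41261 = (23*(6 - 2*(-2)**2) - 10) + 41261 = (23*(6 - 2*4) - 10) + 41261 = (23*(6 - 8) - 10) + 41261 = (23*(-2) - 10) + 41261 = (-46 - 10) + 41261 = -56 + 41261 = 41205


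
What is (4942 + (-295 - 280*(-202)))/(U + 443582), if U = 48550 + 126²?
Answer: 61207/508008 ≈ 0.12048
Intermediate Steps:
U = 64426 (U = 48550 + 15876 = 64426)
(4942 + (-295 - 280*(-202)))/(U + 443582) = (4942 + (-295 - 280*(-202)))/(64426 + 443582) = (4942 + (-295 + 56560))/508008 = (4942 + 56265)*(1/508008) = 61207*(1/508008) = 61207/508008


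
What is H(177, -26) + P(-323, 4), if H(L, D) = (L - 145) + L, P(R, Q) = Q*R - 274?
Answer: -1357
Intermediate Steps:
P(R, Q) = -274 + Q*R
H(L, D) = -145 + 2*L (H(L, D) = (-145 + L) + L = -145 + 2*L)
H(177, -26) + P(-323, 4) = (-145 + 2*177) + (-274 + 4*(-323)) = (-145 + 354) + (-274 - 1292) = 209 - 1566 = -1357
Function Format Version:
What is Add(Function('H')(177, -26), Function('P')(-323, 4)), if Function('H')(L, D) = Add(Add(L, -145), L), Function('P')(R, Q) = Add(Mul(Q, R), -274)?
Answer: -1357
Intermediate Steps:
Function('P')(R, Q) = Add(-274, Mul(Q, R))
Function('H')(L, D) = Add(-145, Mul(2, L)) (Function('H')(L, D) = Add(Add(-145, L), L) = Add(-145, Mul(2, L)))
Add(Function('H')(177, -26), Function('P')(-323, 4)) = Add(Add(-145, Mul(2, 177)), Add(-274, Mul(4, -323))) = Add(Add(-145, 354), Add(-274, -1292)) = Add(209, -1566) = -1357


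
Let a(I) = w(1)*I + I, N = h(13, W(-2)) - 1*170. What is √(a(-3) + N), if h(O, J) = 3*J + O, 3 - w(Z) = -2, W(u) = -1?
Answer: I*√178 ≈ 13.342*I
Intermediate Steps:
w(Z) = 5 (w(Z) = 3 - 1*(-2) = 3 + 2 = 5)
h(O, J) = O + 3*J
N = -160 (N = (13 + 3*(-1)) - 1*170 = (13 - 3) - 170 = 10 - 170 = -160)
a(I) = 6*I (a(I) = 5*I + I = 6*I)
√(a(-3) + N) = √(6*(-3) - 160) = √(-18 - 160) = √(-178) = I*√178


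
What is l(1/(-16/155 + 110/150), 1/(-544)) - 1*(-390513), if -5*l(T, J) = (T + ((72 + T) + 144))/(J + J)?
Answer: 589568841/1465 ≈ 4.0244e+5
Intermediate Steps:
l(T, J) = -(216 + 2*T)/(10*J) (l(T, J) = -(T + ((72 + T) + 144))/(5*(J + J)) = -(T + (216 + T))/(5*(2*J)) = -(216 + 2*T)*1/(2*J)/5 = -(216 + 2*T)/(10*J))
l(1/(-16/155 + 110/150), 1/(-544)) - 1*(-390513) = (-108 - 1/(-16/155 + 110/150))/(5*(1/(-544))) - 1*(-390513) = (-108 - 1/(-16*1/155 + 110*(1/150)))/(5*(-1/544)) + 390513 = (⅕)*(-544)*(-108 - 1/(-16/155 + 11/15)) + 390513 = (⅕)*(-544)*(-108 - 1/293/465) + 390513 = (⅕)*(-544)*(-108 - 1*465/293) + 390513 = (⅕)*(-544)*(-108 - 465/293) + 390513 = (⅕)*(-544)*(-32109/293) + 390513 = 17467296/1465 + 390513 = 589568841/1465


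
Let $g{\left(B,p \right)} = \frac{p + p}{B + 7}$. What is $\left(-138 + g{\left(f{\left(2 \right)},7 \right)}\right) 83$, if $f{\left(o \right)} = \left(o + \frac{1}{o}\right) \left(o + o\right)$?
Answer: $- \frac{193556}{17} \approx -11386.0$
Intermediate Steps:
$f{\left(o \right)} = 2 o \left(o + \frac{1}{o}\right)$ ($f{\left(o \right)} = \left(o + \frac{1}{o}\right) 2 o = 2 o \left(o + \frac{1}{o}\right)$)
$g{\left(B,p \right)} = \frac{2 p}{7 + B}$
$\left(-138 + g{\left(f{\left(2 \right)},7 \right)}\right) 83 = \left(-138 + 2 \cdot 7 \frac{1}{7 + \left(2 + 2 \cdot 2^{2}\right)}\right) 83 = \left(-138 + 2 \cdot 7 \frac{1}{7 + \left(2 + 2 \cdot 4\right)}\right) 83 = \left(-138 + 2 \cdot 7 \frac{1}{7 + \left(2 + 8\right)}\right) 83 = \left(-138 + 2 \cdot 7 \frac{1}{7 + 10}\right) 83 = \left(-138 + 2 \cdot 7 \cdot \frac{1}{17}\right) 83 = \left(-138 + \frac{14}{17}\right) 83 = \left(- \frac{2332}{17}\right) 83 = - \frac{193556}{17}$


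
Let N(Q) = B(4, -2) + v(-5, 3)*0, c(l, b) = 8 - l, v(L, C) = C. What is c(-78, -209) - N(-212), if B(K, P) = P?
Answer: 88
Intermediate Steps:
N(Q) = -2 (N(Q) = -2 + 3*0 = -2 + 0 = -2)
c(-78, -209) - N(-212) = (8 - 1*(-78)) - 1*(-2) = (8 + 78) + 2 = 86 + 2 = 88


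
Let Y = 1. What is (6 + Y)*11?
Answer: 77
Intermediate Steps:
(6 + Y)*11 = (6 + 1)*11 = 7*11 = 77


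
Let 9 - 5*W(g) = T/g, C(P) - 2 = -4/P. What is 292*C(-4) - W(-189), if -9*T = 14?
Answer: 212431/243 ≈ 874.20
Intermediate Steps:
C(P) = 2 - 4/P
T = -14/9 (T = -⅑*14 = -14/9 ≈ -1.5556)
W(g) = 9/5 + 14/(45*g) (W(g) = 9/5 - (-14)/(45*g) = 9/5 + 14/(45*g))
292*C(-4) - W(-189) = 292*(2 - 4/(-4)) - (14 + 81*(-189))/(45*(-189)) = 292*(2 - 4*(-¼)) - (-1)*(14 - 15309)/(45*189) = 292*(2 + 1) - (-1)*(-15295)/(45*189) = 292*3 - 1*437/243 = 876 - 437/243 = 212431/243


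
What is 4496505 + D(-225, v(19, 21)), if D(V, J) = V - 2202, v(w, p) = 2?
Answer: 4494078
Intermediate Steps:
D(V, J) = -2202 + V
4496505 + D(-225, v(19, 21)) = 4496505 + (-2202 - 225) = 4496505 - 2427 = 4494078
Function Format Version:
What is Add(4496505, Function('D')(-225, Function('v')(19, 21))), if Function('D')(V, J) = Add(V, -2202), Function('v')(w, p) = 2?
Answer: 4494078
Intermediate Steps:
Function('D')(V, J) = Add(-2202, V)
Add(4496505, Function('D')(-225, Function('v')(19, 21))) = Add(4496505, Add(-2202, -225)) = Add(4496505, -2427) = 4494078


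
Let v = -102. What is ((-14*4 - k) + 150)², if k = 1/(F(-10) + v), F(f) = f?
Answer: 110859841/12544 ≈ 8837.7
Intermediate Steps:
k = -1/112 (k = 1/(-10 - 102) = 1/(-112) = -1/112 ≈ -0.0089286)
((-14*4 - k) + 150)² = ((-14*4 - 1*(-1/112)) + 150)² = ((-56 + 1/112) + 150)² = (-6271/112 + 150)² = (10529/112)² = 110859841/12544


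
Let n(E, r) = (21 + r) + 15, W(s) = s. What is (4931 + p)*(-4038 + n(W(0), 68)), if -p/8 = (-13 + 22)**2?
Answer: -16849322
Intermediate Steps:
n(E, r) = 36 + r
p = -648 (p = -8*(-13 + 22)**2 = -8*9**2 = -8*81 = -648)
(4931 + p)*(-4038 + n(W(0), 68)) = (4931 - 648)*(-4038 + (36 + 68)) = 4283*(-4038 + 104) = 4283*(-3934) = -16849322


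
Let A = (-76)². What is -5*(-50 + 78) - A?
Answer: -5916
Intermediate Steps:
A = 5776
-5*(-50 + 78) - A = -5*(-50 + 78) - 1*5776 = -5*28 - 5776 = -140 - 5776 = -5916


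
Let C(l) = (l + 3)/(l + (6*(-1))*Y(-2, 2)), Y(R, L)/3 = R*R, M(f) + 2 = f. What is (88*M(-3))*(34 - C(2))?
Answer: -104940/7 ≈ -14991.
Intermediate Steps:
M(f) = -2 + f
Y(R, L) = 3*R² (Y(R, L) = 3*(R*R) = 3*R²)
C(l) = (3 + l)/(-72 + l) (C(l) = (l + 3)/(l + (6*(-1))*(3*(-2)²)) = (3 + l)/(l - 18*4) = (3 + l)/(l - 6*12) = (3 + l)/(l - 72) = (3 + l)/(-72 + l))
(88*M(-3))*(34 - C(2)) = (88*(-2 - 3))*(34 - (3 + 2)/(-72 + 2)) = (88*(-5))*(34 - 5/(-70)) = -440*(34 - (-1)*5/70) = -440*(34 - 1*(-1/14)) = -440*(34 + 1/14) = -440*477/14 = -104940/7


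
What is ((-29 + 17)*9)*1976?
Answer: -213408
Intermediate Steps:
((-29 + 17)*9)*1976 = -12*9*1976 = -108*1976 = -213408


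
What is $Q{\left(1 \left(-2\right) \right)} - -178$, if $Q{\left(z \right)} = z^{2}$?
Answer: $182$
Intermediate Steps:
$Q{\left(1 \left(-2\right) \right)} - -178 = \left(1 \left(-2\right)\right)^{2} - -178 = \left(-2\right)^{2} + 178 = 4 + 178 = 182$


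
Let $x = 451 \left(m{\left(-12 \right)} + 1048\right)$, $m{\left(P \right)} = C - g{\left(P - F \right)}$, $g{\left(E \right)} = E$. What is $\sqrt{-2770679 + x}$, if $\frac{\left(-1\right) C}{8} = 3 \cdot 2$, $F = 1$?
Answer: $2 i \sqrt{578454} \approx 1521.1 i$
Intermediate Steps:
$C = -48$ ($C = - 8 \cdot 3 \cdot 2 = \left(-8\right) 6 = -48$)
$m{\left(P \right)} = -47 - P$ ($m{\left(P \right)} = -48 - \left(P - 1\right) = -48 - \left(-1 + P\right) = -47 - P$)
$x = 456863$ ($x = 451 \left(\left(-47 - -12\right) + 1048\right) = 451 \left(\left(-47 + 12\right) + 1048\right) = 451 \left(-35 + 1048\right) = 451 \cdot 1013 = 456863$)
$\sqrt{-2770679 + x} = \sqrt{-2770679 + 456863} = \sqrt{-2313816} = 2 i \sqrt{578454}$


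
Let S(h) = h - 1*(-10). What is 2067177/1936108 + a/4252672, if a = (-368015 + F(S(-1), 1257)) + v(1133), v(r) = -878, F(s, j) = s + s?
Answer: 2019210977111/2058408070144 ≈ 0.98096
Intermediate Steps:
S(h) = 10 + h (S(h) = h + 10 = 10 + h)
F(s, j) = 2*s
a = -368875 (a = (-368015 + 2*(10 - 1)) - 878 = (-368015 + 2*9) - 878 = (-368015 + 18) - 878 = -367997 - 878 = -368875)
2067177/1936108 + a/4252672 = 2067177/1936108 - 368875/4252672 = 2019210977111/2058408070144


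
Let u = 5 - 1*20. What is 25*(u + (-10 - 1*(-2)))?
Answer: -575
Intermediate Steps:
u = -15 (u = 5 - 20 = -15)
25*(u + (-10 - 1*(-2))) = 25*(-15 + (-10 - 1*(-2))) = 25*(-15 + (-10 + 2)) = 25*(-15 - 8) = 25*(-23) = -575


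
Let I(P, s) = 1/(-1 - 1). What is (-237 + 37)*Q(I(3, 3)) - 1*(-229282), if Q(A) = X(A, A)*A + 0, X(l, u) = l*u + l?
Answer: 229257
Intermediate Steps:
X(l, u) = l + l*u
I(P, s) = -½ (I(P, s) = 1/(-2) = -½)
Q(A) = A²*(1 + A) (Q(A) = (A*(1 + A))*A + 0 = A²*(1 + A) + 0 = A²*(1 + A))
(-237 + 37)*Q(I(3, 3)) - 1*(-229282) = (-237 + 37)*((-½)²*(1 - ½)) - 1*(-229282) = -50/2 + 229282 = -200*⅛ + 229282 = -25 + 229282 = 229257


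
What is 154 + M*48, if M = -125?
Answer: -5846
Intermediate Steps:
154 + M*48 = 154 - 125*48 = 154 - 6000 = -5846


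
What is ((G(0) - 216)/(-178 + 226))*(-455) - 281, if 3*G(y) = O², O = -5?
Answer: 243001/144 ≈ 1687.5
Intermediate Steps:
G(y) = 25/3 (G(y) = (⅓)*(-5)² = (⅓)*25 = 25/3)
((G(0) - 216)/(-178 + 226))*(-455) - 281 = ((25/3 - 216)/(-178 + 226))*(-455) - 281 = -623/3/48*(-455) - 281 = -623/3*1/48*(-455) - 281 = -623/144*(-455) - 281 = 283465/144 - 281 = 243001/144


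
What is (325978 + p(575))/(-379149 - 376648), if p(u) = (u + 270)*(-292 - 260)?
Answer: 20066/107971 ≈ 0.18585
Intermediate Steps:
p(u) = -149040 - 552*u (p(u) = (270 + u)*(-552) = -149040 - 552*u)
(325978 + p(575))/(-379149 - 376648) = (325978 + (-149040 - 552*575))/(-379149 - 376648) = (325978 + (-149040 - 317400))/(-755797) = (325978 - 466440)*(-1/755797) = -140462*(-1/755797) = 20066/107971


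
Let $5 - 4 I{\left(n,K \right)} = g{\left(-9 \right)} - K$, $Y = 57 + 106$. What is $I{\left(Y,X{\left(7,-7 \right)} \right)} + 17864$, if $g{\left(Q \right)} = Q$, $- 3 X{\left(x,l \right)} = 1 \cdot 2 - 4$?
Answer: $\frac{53603}{3} \approx 17868.0$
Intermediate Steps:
$X{\left(x,l \right)} = \frac{2}{3}$ ($X{\left(x,l \right)} = - \frac{1 \cdot 2 - 4}{3} = - \frac{2 - 4}{3} = \left(- \frac{1}{3}\right) \left(-2\right) = \frac{2}{3}$)
$Y = 163$
$I{\left(n,K \right)} = \frac{7}{2} + \frac{K}{4}$ ($I{\left(n,K \right)} = \frac{5}{4} - \frac{-9 - K}{4} = \frac{5}{4} + \left(\frac{9}{4} + \frac{K}{4}\right) = \frac{7}{2} + \frac{K}{4}$)
$I{\left(Y,X{\left(7,-7 \right)} \right)} + 17864 = \left(\frac{7}{2} + \frac{1}{4} \cdot \frac{2}{3}\right) + 17864 = \left(\frac{7}{2} + \frac{1}{6}\right) + 17864 = \frac{11}{3} + 17864 = \frac{53603}{3}$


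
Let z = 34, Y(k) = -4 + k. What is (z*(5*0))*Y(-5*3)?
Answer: 0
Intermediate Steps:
(z*(5*0))*Y(-5*3) = (34*(5*0))*(-4 - 5*3) = (34*0)*(-4 - 15) = 0*(-19) = 0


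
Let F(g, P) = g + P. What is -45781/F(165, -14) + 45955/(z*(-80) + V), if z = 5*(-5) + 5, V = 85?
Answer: -14040356/50887 ≈ -275.91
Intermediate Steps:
F(g, P) = P + g
z = -20 (z = -25 + 5 = -20)
-45781/F(165, -14) + 45955/(z*(-80) + V) = -45781/(-14 + 165) + 45955/(-20*(-80) + 85) = -45781/151 + 45955/(1600 + 85) = -45781*1/151 + 45955/1685 = -45781/151 + 45955*(1/1685) = -45781/151 + 9191/337 = -14040356/50887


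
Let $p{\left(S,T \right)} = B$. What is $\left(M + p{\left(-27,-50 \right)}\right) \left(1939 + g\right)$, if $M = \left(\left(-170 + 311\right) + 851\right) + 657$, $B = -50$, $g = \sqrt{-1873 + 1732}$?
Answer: $3100461 + 1599 i \sqrt{141} \approx 3.1005 \cdot 10^{6} + 18987.0 i$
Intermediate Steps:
$g = i \sqrt{141}$ ($g = \sqrt{-141} = i \sqrt{141} \approx 11.874 i$)
$p{\left(S,T \right)} = -50$
$M = 1649$ ($M = \left(141 + 851\right) + 657 = 992 + 657 = 1649$)
$\left(M + p{\left(-27,-50 \right)}\right) \left(1939 + g\right) = \left(1649 - 50\right) \left(1939 + i \sqrt{141}\right) = 1599 \left(1939 + i \sqrt{141}\right) = 3100461 + 1599 i \sqrt{141}$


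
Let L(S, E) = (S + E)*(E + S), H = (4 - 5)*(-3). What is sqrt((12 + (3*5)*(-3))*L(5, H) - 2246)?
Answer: I*sqrt(4358) ≈ 66.015*I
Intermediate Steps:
H = 3 (H = -1*(-3) = 3)
L(S, E) = (E + S)**2 (L(S, E) = (E + S)*(E + S) = (E + S)**2)
sqrt((12 + (3*5)*(-3))*L(5, H) - 2246) = sqrt((12 + (3*5)*(-3))*(3 + 5)**2 - 2246) = sqrt((12 + 15*(-3))*8**2 - 2246) = sqrt((12 - 45)*64 - 2246) = sqrt(-33*64 - 2246) = sqrt(-2112 - 2246) = sqrt(-4358) = I*sqrt(4358)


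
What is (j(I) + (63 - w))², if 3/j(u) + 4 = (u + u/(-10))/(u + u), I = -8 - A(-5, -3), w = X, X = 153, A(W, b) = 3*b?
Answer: 41602500/5041 ≈ 8252.8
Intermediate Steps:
w = 153
I = 1 (I = -8 - 3*(-3) = -8 - 1*(-9) = -8 + 9 = 1)
j(u) = -60/71 (j(u) = 3/(-4 + (u + u/(-10))/(u + u)) = 3/(-4 + (u + u*(-⅒))/((2*u))) = 3/(-4 + (u - u/10)*(1/(2*u))) = 3/(-4 + (9*u/10)*(1/(2*u))) = 3/(-4 + 9/20) = 3/(-71/20) = 3*(-20/71) = -60/71)
(j(I) + (63 - w))² = (-60/71 + (63 - 1*153))² = (-60/71 + (63 - 153))² = (-60/71 - 90)² = (-6450/71)² = 41602500/5041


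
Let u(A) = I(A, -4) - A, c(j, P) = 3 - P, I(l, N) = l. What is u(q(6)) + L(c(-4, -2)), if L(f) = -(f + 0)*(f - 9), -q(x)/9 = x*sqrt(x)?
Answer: 20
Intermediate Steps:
q(x) = -9*x**(3/2) (q(x) = -9*x*sqrt(x) = -9*x**(3/2))
L(f) = -f*(-9 + f)
u(A) = 0 (u(A) = A - A = 0)
u(q(6)) + L(c(-4, -2)) = 0 + (3 - 1*(-2))*(9 - (3 - 1*(-2))) = 0 + (3 + 2)*(9 - (3 + 2)) = 0 + 5*(9 - 1*5) = 0 + 5*(9 - 5) = 0 + 5*4 = 0 + 20 = 20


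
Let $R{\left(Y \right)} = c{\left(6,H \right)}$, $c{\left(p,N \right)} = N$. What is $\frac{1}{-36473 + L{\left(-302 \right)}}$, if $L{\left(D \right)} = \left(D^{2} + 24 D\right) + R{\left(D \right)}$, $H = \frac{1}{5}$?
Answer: $\frac{5}{237416} \approx 2.106 \cdot 10^{-5}$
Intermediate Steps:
$H = \frac{1}{5} \approx 0.2$
$R{\left(Y \right)} = \frac{1}{5}$
$L{\left(D \right)} = \frac{1}{5} + D^{2} + 24 D$ ($L{\left(D \right)} = \left(D^{2} + 24 D\right) + \frac{1}{5} = \frac{1}{5} + D^{2} + 24 D$)
$\frac{1}{-36473 + L{\left(-302 \right)}} = \frac{1}{-36473 + \left(\frac{1}{5} + \left(-302\right)^{2} + 24 \left(-302\right)\right)} = \frac{1}{-36473 + \left(\frac{1}{5} + 91204 - 7248\right)} = \frac{1}{-36473 + \frac{419781}{5}} = \frac{1}{\frac{237416}{5}} = \frac{5}{237416}$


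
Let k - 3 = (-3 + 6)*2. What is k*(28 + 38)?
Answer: 594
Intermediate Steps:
k = 9 (k = 3 + (-3 + 6)*2 = 3 + 3*2 = 3 + 6 = 9)
k*(28 + 38) = 9*(28 + 38) = 9*66 = 594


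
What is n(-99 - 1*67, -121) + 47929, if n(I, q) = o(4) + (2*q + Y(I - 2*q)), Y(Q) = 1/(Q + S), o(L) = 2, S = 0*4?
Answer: 3624365/76 ≈ 47689.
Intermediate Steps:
S = 0
Y(Q) = 1/Q (Y(Q) = 1/(Q + 0) = 1/Q)
n(I, q) = 2 + 1/(I - 2*q) + 2*q (n(I, q) = 2 + (2*q + 1/(I - 2*q)) = 2 + (1/(I - 2*q) + 2*q) = 2 + 1/(I - 2*q) + 2*q)
n(-99 - 1*67, -121) + 47929 = (1 + 2*(1 - 121)*((-99 - 1*67) - 2*(-121)))/((-99 - 1*67) - 2*(-121)) + 47929 = (1 + 2*(-120)*((-99 - 67) + 242))/((-99 - 67) + 242) + 47929 = (1 + 2*(-120)*(-166 + 242))/(-166 + 242) + 47929 = (1 + 2*(-120)*76)/76 + 47929 = (1 - 18240)/76 + 47929 = (1/76)*(-18239) + 47929 = -18239/76 + 47929 = 3624365/76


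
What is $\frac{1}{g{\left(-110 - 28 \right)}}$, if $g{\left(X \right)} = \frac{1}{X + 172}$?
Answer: $34$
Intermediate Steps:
$g{\left(X \right)} = \frac{1}{172 + X}$
$\frac{1}{g{\left(-110 - 28 \right)}} = \frac{1}{\frac{1}{172 - 138}} = \frac{1}{\frac{1}{34}} = 34$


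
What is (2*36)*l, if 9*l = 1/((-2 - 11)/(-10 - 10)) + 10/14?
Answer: 1640/91 ≈ 18.022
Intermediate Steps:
l = 205/819 (l = (1/((-2 - 11)/(-10 - 10)) + 10/14)/9 = (1/(-13/(-20)) + 10*(1/14))/9 = (1/(-13*(-1/20)) + 5/7)/9 = (1/(13/20) + 5/7)/9 = (1*(20/13) + 5/7)/9 = (20/13 + 5/7)/9 = (⅑)*(205/91) = 205/819 ≈ 0.25031)
(2*36)*l = (2*36)*(205/819) = 72*(205/819) = 1640/91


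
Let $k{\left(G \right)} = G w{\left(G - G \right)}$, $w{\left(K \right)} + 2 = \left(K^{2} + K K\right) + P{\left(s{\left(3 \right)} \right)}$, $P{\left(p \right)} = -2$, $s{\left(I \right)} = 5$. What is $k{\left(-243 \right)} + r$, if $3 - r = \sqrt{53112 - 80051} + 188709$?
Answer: $-187734 - i \sqrt{26939} \approx -1.8773 \cdot 10^{5} - 164.13 i$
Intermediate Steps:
$w{\left(K \right)} = -4 + 2 K^{2}$ ($w{\left(K \right)} = -2 - \left(2 - K^{2} - K K\right) = -2 + \left(\left(K^{2} + K^{2}\right) - 2\right) = -2 + \left(2 K^{2} - 2\right) = -2 + \left(-2 + 2 K^{2}\right) = -4 + 2 K^{2}$)
$k{\left(G \right)} = - 4 G$ ($k{\left(G \right)} = G \left(-4 + 2 \left(G - G\right)^{2}\right) = G \left(-4 + 2 \cdot 0^{2}\right) = G \left(-4 + 2 \cdot 0\right) = G \left(-4 + 0\right) = G \left(-4\right) = - 4 G$)
$r = -188706 - i \sqrt{26939}$ ($r = 3 - \left(\sqrt{53112 - 80051} + 188709\right) = 3 - \left(\sqrt{-26939} + 188709\right) = 3 - \left(i \sqrt{26939} + 188709\right) = 3 - \left(188709 + i \sqrt{26939}\right) = -188706 - i \sqrt{26939} \approx -1.8871 \cdot 10^{5} - 164.13 i$)
$k{\left(-243 \right)} + r = \left(-4\right) \left(-243\right) - \left(188706 + i \sqrt{26939}\right) = 972 - \left(188706 + i \sqrt{26939}\right) = -187734 - i \sqrt{26939}$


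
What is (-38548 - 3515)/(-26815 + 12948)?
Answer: 6009/1981 ≈ 3.0333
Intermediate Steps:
(-38548 - 3515)/(-26815 + 12948) = -42063/(-13867) = -42063*(-1/13867) = 6009/1981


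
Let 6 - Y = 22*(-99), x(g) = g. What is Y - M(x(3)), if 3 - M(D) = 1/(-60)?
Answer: 130859/60 ≈ 2181.0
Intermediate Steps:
M(D) = 181/60 (M(D) = 3 - 1/(-60) = 3 - 1*(-1/60) = 3 + 1/60 = 181/60)
Y = 2184 (Y = 6 - 22*(-99) = 6 - 1*(-2178) = 6 + 2178 = 2184)
Y - M(x(3)) = 2184 - 1*181/60 = 2184 - 181/60 = 130859/60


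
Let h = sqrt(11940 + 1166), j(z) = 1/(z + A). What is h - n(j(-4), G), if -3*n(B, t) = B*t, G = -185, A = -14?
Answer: 185/54 + sqrt(13106) ≈ 117.91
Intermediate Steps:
j(z) = 1/(-14 + z) (j(z) = 1/(z - 14) = 1/(-14 + z))
n(B, t) = -B*t/3
h = sqrt(13106) ≈ 114.48
h - n(j(-4), G) = sqrt(13106) - (-1)*(-185)/(3*(-14 - 4)) = sqrt(13106) - (-1)*(-185)/(3*(-18)) = sqrt(13106) - (-1)*(-1)*(-185)/(3*18) = sqrt(13106) - 1*(-185/54) = sqrt(13106) + 185/54 = 185/54 + sqrt(13106)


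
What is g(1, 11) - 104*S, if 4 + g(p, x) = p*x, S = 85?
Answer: -8833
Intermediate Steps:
g(p, x) = -4 + p*x
g(1, 11) - 104*S = (-4 + 1*11) - 104*85 = (-4 + 11) - 8840 = 7 - 8840 = -8833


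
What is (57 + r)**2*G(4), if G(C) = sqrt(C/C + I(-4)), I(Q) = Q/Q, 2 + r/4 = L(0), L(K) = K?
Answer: 2401*sqrt(2) ≈ 3395.5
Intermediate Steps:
r = -8 (r = -8 + 4*0 = -8 + 0 = -8)
I(Q) = 1
G(C) = sqrt(2) (G(C) = sqrt(C/C + 1) = sqrt(1 + 1) = sqrt(2))
(57 + r)**2*G(4) = (57 - 8)**2*sqrt(2) = 49**2*sqrt(2) = 2401*sqrt(2)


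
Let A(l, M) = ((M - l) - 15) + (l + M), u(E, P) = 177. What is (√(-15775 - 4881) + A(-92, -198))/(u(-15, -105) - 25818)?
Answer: 137/8547 - 4*I*√1291/25641 ≈ 0.016029 - 0.0056052*I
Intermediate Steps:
A(l, M) = -15 + 2*M (A(l, M) = (-15 + M - l) + (M + l) = -15 + 2*M)
(√(-15775 - 4881) + A(-92, -198))/(u(-15, -105) - 25818) = (√(-15775 - 4881) + (-15 + 2*(-198)))/(177 - 25818) = (√(-20656) + (-15 - 396))/(-25641) = (4*I*√1291 - 411)*(-1/25641) = (-411 + 4*I*√1291)*(-1/25641) = 137/8547 - 4*I*√1291/25641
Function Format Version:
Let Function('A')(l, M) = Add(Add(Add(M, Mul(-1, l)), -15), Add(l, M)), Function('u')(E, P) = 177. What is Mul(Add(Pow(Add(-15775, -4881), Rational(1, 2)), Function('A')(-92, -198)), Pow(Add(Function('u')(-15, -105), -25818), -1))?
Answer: Add(Rational(137, 8547), Mul(Rational(-4, 25641), I, Pow(1291, Rational(1, 2)))) ≈ Add(0.016029, Mul(-0.0056052, I))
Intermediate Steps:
Function('A')(l, M) = Add(-15, Mul(2, M)) (Function('A')(l, M) = Add(Add(-15, M, Mul(-1, l)), Add(M, l)) = Add(-15, Mul(2, M)))
Mul(Add(Pow(Add(-15775, -4881), Rational(1, 2)), Function('A')(-92, -198)), Pow(Add(Function('u')(-15, -105), -25818), -1)) = Mul(Add(Pow(Add(-15775, -4881), Rational(1, 2)), Add(-15, Mul(2, -198))), Pow(Add(177, -25818), -1)) = Mul(Add(Pow(-20656, Rational(1, 2)), Add(-15, -396)), Pow(-25641, -1)) = Mul(Add(Mul(4, I, Pow(1291, Rational(1, 2))), -411), Rational(-1, 25641)) = Mul(Add(-411, Mul(4, I, Pow(1291, Rational(1, 2)))), Rational(-1, 25641)) = Add(Rational(137, 8547), Mul(Rational(-4, 25641), I, Pow(1291, Rational(1, 2))))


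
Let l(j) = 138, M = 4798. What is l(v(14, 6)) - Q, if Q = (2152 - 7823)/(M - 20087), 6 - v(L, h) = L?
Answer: 2104211/15289 ≈ 137.63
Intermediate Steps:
v(L, h) = 6 - L
Q = 5671/15289 (Q = (2152 - 7823)/(4798 - 20087) = -5671/(-15289) = -5671*(-1/15289) = 5671/15289 ≈ 0.37092)
l(v(14, 6)) - Q = 138 - 1*5671/15289 = 138 - 5671/15289 = 2104211/15289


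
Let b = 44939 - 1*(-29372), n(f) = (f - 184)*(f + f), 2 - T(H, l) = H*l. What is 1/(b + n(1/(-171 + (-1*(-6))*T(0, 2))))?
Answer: 25281/1878714905 ≈ 1.3457e-5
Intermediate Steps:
T(H, l) = 2 - H*l
n(f) = 2*f*(-184 + f) (n(f) = (-184 + f)*(2*f) = 2*f*(-184 + f))
b = 74311 (b = 44939 + 29372 = 74311)
1/(b + n(1/(-171 + (-1*(-6))*T(0, 2)))) = 1/(74311 + 2*(-184 + 1/(-171 + (-1*(-6))*(2 - 1*0*2)))/(-171 + (-1*(-6))*(2 - 1*0*2))) = 1/(74311 + 2*(-184 + 1/(-171 + 6*(2 + 0)))/(-171 + 6*(2 + 0))) = 1/(74311 + 2*(-184 + 1/(-171 + 6*2))/(-171 + 6*2)) = 1/(74311 + 2*(-184 + 1/(-171 + 12))/(-171 + 12)) = 1/(74311 + 2*(-184 + 1/(-159))/(-159)) = 1/(74311 + 2*(-1/159)*(-184 - 1/159)) = 1/(74311 + 2*(-1/159)*(-29257/159)) = 1/(74311 + 58514/25281) = 1/(1878714905/25281) = 25281/1878714905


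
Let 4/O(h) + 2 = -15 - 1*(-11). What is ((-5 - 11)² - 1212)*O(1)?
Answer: 1912/3 ≈ 637.33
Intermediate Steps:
O(h) = -⅔ (O(h) = 4/(-2 + (-15 - 1*(-11))) = 4/(-2 + (-15 + 11)) = 4/(-2 - 4) = 4/(-6) = 4*(-⅙) = -⅔)
((-5 - 11)² - 1212)*O(1) = ((-5 - 11)² - 1212)*(-⅔) = ((-16)² - 1212)*(-⅔) = (256 - 1212)*(-⅔) = -956*(-⅔) = 1912/3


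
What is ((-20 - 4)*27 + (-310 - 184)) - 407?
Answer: -1549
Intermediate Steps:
((-20 - 4)*27 + (-310 - 184)) - 407 = (-24*27 - 494) - 407 = (-648 - 494) - 407 = -1142 - 407 = -1549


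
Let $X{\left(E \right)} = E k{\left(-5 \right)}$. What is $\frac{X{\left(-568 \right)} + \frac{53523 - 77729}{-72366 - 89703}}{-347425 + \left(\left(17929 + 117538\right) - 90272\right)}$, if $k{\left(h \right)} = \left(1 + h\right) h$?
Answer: $\frac{920539817}{24491056935} \approx 0.037587$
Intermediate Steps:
$k{\left(h \right)} = h \left(1 + h\right)$
$X{\left(E \right)} = 20 E$ ($X{\left(E \right)} = E \left(- 5 \left(1 - 5\right)\right) = E \left(\left(-5\right) \left(-4\right)\right) = E 20 = 20 E$)
$\frac{X{\left(-568 \right)} + \frac{53523 - 77729}{-72366 - 89703}}{-347425 + \left(\left(17929 + 117538\right) - 90272\right)} = \frac{20 \left(-568\right) + \frac{53523 - 77729}{-72366 - 89703}}{-347425 + \left(\left(17929 + 117538\right) - 90272\right)} = \frac{-11360 - \frac{24206}{-162069}}{-347425 + \left(135467 - 90272\right)} = \frac{-11360 - - \frac{24206}{162069}}{-347425 + 45195} = \frac{-11360 + \frac{24206}{162069}}{-302230} = \left(- \frac{1841079634}{162069}\right) \left(- \frac{1}{302230}\right) = \frac{920539817}{24491056935}$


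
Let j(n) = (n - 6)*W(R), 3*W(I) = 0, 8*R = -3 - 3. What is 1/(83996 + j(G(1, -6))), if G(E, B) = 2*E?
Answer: 1/83996 ≈ 1.1905e-5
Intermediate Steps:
R = -¾ (R = (-3 - 3)/8 = (⅛)*(-6) = -¾ ≈ -0.75000)
W(I) = 0 (W(I) = (⅓)*0 = 0)
j(n) = 0 (j(n) = (n - 6)*0 = (-6 + n)*0 = 0)
1/(83996 + j(G(1, -6))) = 1/(83996 + 0) = 1/83996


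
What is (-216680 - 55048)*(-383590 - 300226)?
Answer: 185811954048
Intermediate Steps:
(-216680 - 55048)*(-383590 - 300226) = -271728*(-683816) = 185811954048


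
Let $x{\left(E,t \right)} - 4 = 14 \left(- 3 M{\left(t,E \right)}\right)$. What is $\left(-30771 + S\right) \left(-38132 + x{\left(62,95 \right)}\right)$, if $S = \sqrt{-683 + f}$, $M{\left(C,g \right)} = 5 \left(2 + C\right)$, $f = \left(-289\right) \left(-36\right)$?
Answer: $1800041958 - 58498 \sqrt{9721} \approx 1.7943 \cdot 10^{9}$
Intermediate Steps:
$f = 10404$
$M{\left(C,g \right)} = 10 + 5 C$
$S = \sqrt{9721}$ ($S = \sqrt{-683 + 10404} = \sqrt{9721} \approx 98.595$)
$x{\left(E,t \right)} = -416 - 210 t$ ($x{\left(E,t \right)} = 4 + 14 \left(- 3 \left(10 + 5 t\right)\right) = 4 + 14 \left(-30 - 15 t\right) = 4 - \left(420 + 210 t\right) = -416 - 210 t$)
$\left(-30771 + S\right) \left(-38132 + x{\left(62,95 \right)}\right) = \left(-30771 + \sqrt{9721}\right) \left(-38132 - 20366\right) = \left(-30771 + \sqrt{9721}\right) \left(-58498\right) = 1800041958 - 58498 \sqrt{9721}$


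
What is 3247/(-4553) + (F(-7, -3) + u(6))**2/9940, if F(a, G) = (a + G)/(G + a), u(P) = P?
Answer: -4578869/6465260 ≈ -0.70823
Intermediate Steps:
F(a, G) = 1 (F(a, G) = (G + a)/(G + a) = 1)
3247/(-4553) + (F(-7, -3) + u(6))**2/9940 = 3247/(-4553) + (1 + 6)**2/9940 = 3247*(-1/4553) + 7**2*(1/9940) = -3247/4553 + 49*(1/9940) = -3247/4553 + 7/1420 = -4578869/6465260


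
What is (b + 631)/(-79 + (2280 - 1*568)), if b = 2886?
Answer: 3517/1633 ≈ 2.1537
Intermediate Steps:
(b + 631)/(-79 + (2280 - 1*568)) = (2886 + 631)/(-79 + (2280 - 1*568)) = 3517/(-79 + (2280 - 568)) = 3517/(-79 + 1712) = 3517/1633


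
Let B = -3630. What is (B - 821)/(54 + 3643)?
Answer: -4451/3697 ≈ -1.2039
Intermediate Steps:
(B - 821)/(54 + 3643) = (-3630 - 821)/(54 + 3643) = -4451/3697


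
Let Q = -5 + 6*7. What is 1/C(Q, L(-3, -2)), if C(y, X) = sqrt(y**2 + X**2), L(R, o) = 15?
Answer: sqrt(1594)/1594 ≈ 0.025047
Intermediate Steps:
Q = 37 (Q = -5 + 42 = 37)
C(y, X) = sqrt(X**2 + y**2)
1/C(Q, L(-3, -2)) = 1/(sqrt(15**2 + 37**2)) = 1/(sqrt(225 + 1369)) = 1/(sqrt(1594)) = sqrt(1594)/1594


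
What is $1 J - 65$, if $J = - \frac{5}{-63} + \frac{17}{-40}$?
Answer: $- \frac{164671}{2520} \approx -65.346$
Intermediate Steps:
$J = - \frac{871}{2520}$ ($J = \left(-5\right) \left(- \frac{1}{63}\right) + 17 \left(- \frac{1}{40}\right) = \frac{5}{63} - \frac{17}{40} = - \frac{871}{2520} \approx -0.34563$)
$1 J - 65 = 1 \left(- \frac{871}{2520}\right) - 65 = - \frac{871}{2520} + \left(-77 + 12\right) = - \frac{871}{2520} - 65 = - \frac{164671}{2520}$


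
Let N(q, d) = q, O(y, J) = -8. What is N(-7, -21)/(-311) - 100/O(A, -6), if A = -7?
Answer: 7789/622 ≈ 12.523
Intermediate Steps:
N(-7, -21)/(-311) - 100/O(A, -6) = -7/(-311) - 100/(-8) = -7*(-1/311) - 100*(-⅛) = 7/311 + 25/2 = 7789/622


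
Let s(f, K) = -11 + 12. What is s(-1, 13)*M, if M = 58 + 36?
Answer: 94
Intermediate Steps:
s(f, K) = 1
M = 94
s(-1, 13)*M = 1*94 = 94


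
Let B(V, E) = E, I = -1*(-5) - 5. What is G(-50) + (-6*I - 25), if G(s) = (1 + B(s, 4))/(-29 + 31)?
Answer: -45/2 ≈ -22.500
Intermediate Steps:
I = 0 (I = 5 - 5 = 0)
G(s) = 5/2 (G(s) = (1 + 4)/(-29 + 31) = 5/2)
G(-50) + (-6*I - 25) = 5/2 + (-6*0 - 25) = 5/2 + (0 - 25) = 5/2 - 25 = -45/2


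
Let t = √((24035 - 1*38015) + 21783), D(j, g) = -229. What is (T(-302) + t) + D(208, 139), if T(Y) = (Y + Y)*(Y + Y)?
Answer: 364587 + 51*√3 ≈ 3.6468e+5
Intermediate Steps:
T(Y) = 4*Y² (T(Y) = (2*Y)*(2*Y) = 4*Y²)
t = 51*√3 (t = √((24035 - 38015) + 21783) = √(-13980 + 21783) = √7803 = 51*√3 ≈ 88.335)
(T(-302) + t) + D(208, 139) = (4*(-302)² + 51*√3) - 229 = (4*91204 + 51*√3) - 229 = (364816 + 51*√3) - 229 = 364587 + 51*√3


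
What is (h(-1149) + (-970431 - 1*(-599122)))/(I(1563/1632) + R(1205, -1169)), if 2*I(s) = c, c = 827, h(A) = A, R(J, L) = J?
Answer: -744916/3237 ≈ -230.13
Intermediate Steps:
I(s) = 827/2 (I(s) = (½)*827 = 827/2)
(h(-1149) + (-970431 - 1*(-599122)))/(I(1563/1632) + R(1205, -1169)) = (-1149 + (-970431 - 1*(-599122)))/(827/2 + 1205) = (-1149 + (-970431 + 599122))/(3237/2) = (-1149 - 371309)*(2/3237) = -372458*2/3237 = -744916/3237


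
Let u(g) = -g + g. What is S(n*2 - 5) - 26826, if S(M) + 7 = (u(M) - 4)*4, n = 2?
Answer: -26849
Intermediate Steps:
u(g) = 0
S(M) = -23 (S(M) = -7 + (0 - 4)*4 = -7 - 4*4 = -7 - 16 = -23)
S(n*2 - 5) - 26826 = -23 - 26826 = -26849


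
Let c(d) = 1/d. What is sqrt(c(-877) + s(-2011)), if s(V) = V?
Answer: 8*I*sqrt(24167489)/877 ≈ 44.844*I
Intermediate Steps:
sqrt(c(-877) + s(-2011)) = sqrt(1/(-877) - 2011) = sqrt(-1/877 - 2011) = sqrt(-1763648/877) = 8*I*sqrt(24167489)/877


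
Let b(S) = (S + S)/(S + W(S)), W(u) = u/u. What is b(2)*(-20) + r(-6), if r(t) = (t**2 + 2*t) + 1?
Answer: -5/3 ≈ -1.6667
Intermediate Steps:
W(u) = 1
r(t) = 1 + t**2 + 2*t
b(S) = 2*S/(1 + S) (b(S) = (S + S)/(S + 1) = (2*S)/(1 + S) = 2*S/(1 + S))
b(2)*(-20) + r(-6) = (2*2/(1 + 2))*(-20) + (1 + (-6)**2 + 2*(-6)) = (2*2/3)*(-20) + (1 + 36 - 12) = (2*2*(1/3))*(-20) + 25 = (4/3)*(-20) + 25 = -80/3 + 25 = -5/3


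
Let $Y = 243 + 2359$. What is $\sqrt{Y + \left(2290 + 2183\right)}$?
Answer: $5 \sqrt{283} \approx 84.113$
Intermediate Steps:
$Y = 2602$
$\sqrt{Y + \left(2290 + 2183\right)} = \sqrt{2602 + \left(2290 + 2183\right)} = \sqrt{2602 + 4473} = \sqrt{7075} = 5 \sqrt{283}$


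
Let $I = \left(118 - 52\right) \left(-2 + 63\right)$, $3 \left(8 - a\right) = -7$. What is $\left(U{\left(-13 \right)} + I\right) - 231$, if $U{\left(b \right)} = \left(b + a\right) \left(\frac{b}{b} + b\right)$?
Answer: $3827$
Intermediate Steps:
$a = \frac{31}{3}$ ($a = 8 - - \frac{7}{3} = 8 + \frac{7}{3} = \frac{31}{3} \approx 10.333$)
$I = 4026$ ($I = 66 \cdot 61 = 4026$)
$U{\left(b \right)} = \left(1 + b\right) \left(\frac{31}{3} + b\right)$ ($U{\left(b \right)} = \left(b + \frac{31}{3}\right) \left(\frac{b}{b} + b\right) = \left(\frac{31}{3} + b\right) \left(1 + b\right) = \left(1 + b\right) \left(\frac{31}{3} + b\right)$)
$\left(U{\left(-13 \right)} + I\right) - 231 = \left(\left(\frac{31}{3} + \left(-13\right)^{2} + \frac{34}{3} \left(-13\right)\right) + 4026\right) - 231 = \left(\left(\frac{31}{3} + 169 - \frac{442}{3}\right) + 4026\right) - 231 = \left(32 + 4026\right) - 231 = 4058 - 231 = 3827$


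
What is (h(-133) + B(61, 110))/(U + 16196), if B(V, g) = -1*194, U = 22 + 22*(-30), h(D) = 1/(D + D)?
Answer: -51605/4138428 ≈ -0.012470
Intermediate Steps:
h(D) = 1/(2*D)
U = -638 (U = 22 - 660 = -638)
B(V, g) = -194
(h(-133) + B(61, 110))/(U + 16196) = ((½)/(-133) - 194)/(-638 + 16196) = ((½)*(-1/133) - 194)/15558 = (-1/266 - 194)*(1/15558) = -51605/266*1/15558 = -51605/4138428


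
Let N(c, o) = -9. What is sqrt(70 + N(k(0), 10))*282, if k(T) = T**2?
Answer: 282*sqrt(61) ≈ 2202.5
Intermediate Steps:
sqrt(70 + N(k(0), 10))*282 = sqrt(70 - 9)*282 = sqrt(61)*282 = 282*sqrt(61)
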